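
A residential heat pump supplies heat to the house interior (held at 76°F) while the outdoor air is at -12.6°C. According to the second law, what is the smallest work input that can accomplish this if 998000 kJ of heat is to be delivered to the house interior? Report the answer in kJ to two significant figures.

In absolute terms T_C = 260.55 K and T_H = 297.59 K, so ΔT = 37.04 K.
The reversible limit is COP_HP = T_H/ΔT = 8.033, so W_min = Q_H/COP = Q_H·ΔT/T_H.
W_min = 998000 × 37.04/297.59 = 124200 kJ.

120000 kJ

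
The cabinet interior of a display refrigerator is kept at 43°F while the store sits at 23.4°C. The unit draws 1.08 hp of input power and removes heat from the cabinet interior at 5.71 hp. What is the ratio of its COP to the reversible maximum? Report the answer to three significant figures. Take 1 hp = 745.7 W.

0.327

COP_actual = Q̇_C/Ẇ = 5.710/1.080 = 5.287.
In absolute terms T_C = 279.26 K and T_H = 296.55 K, so ΔT = 17.29 K.
COP_Carnot = T_C/ΔT = 279.26/17.29 = 16.15.
η_II = COP_actual/COP_Carnot = 5.287/16.15 = 0.3273.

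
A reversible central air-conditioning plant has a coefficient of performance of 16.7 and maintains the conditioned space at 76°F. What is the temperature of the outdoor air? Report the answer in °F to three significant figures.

108 °F

COP_R = T_C/(T_H − T_C) gives T_H − T_C = T_C/COP.
With T_C = 297.59 K, T_H = 297.59 × (1 + 1/16.7) = 315.41 K.
Converting, 315.41 K = 108.08°F.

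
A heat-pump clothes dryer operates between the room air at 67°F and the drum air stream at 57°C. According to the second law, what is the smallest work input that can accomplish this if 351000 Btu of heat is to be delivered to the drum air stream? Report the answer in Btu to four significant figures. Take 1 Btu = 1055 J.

In absolute terms T_C = 292.59 K and T_H = 330.15 K, so ΔT = 37.56 K.
The reversible limit is COP_HP = T_H/ΔT = 8.791, so W_min = Q_H/COP = Q_H·ΔT/T_H.
W_min = 351000 × 37.56/330.15 = 39930 Btu.

39930 Btu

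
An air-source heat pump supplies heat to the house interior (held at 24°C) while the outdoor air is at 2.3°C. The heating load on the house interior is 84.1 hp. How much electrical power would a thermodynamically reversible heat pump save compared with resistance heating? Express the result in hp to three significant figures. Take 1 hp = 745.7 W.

In absolute terms T_C = 275.45 K and T_H = 297.15 K, so ΔT = 21.70 K.
COP_Carnot = T_H/ΔT = 297.15/21.70 = 13.69.
Resistance heating needs Ẇ_res = Q̇_H = 84.10 hp; the reversible heat pump needs only Ẇ_hp = Q̇_H/COP = 6.142 hp.
Saving = 84.10 − 6.142 = 77.96 hp.

78.0 hp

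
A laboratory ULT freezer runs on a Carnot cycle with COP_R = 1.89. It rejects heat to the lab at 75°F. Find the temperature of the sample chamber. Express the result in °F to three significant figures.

For a Carnot refrigerator COP_R = T_C/(T_H − T_C), so T_C = COP·T_H/(1 + COP).
With T_H = 297.04 K, T_C = 1.89 × 297.04/2.890 = 194.26 K.
Converting, 194.26 K = -110.01°F.

-110 °F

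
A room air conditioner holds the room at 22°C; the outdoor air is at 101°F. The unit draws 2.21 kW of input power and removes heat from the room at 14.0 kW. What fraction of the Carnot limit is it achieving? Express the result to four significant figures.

COP_actual = Q̇_C/Ẇ = 14.00/2.210 = 6.335.
In absolute terms T_C = 295.15 K and T_H = 311.48 K, so ΔT = 16.33 K.
COP_Carnot = T_C/ΔT = 295.15/16.33 = 18.07.
η_II = COP_actual/COP_Carnot = 6.335/18.07 = 0.3506.

0.3506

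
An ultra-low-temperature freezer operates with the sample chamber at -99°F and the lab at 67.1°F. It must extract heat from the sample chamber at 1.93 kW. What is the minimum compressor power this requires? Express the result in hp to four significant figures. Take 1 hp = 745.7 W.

In absolute terms T_C = 200.37 K and T_H = 292.65 K, so ΔT = 92.28 K.
COP_Carnot = T_C/ΔT = 200.37/92.28 = 2.171.
Ẇ_min = Q̇/COP_Carnot = 1.930/2.171 = 0.8888 kW = 1.192 hp.

1.192 hp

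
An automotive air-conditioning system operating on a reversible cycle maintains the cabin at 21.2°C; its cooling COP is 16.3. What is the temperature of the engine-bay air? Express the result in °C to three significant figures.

COP_R = T_C/(T_H − T_C) gives T_H − T_C = T_C/COP.
With T_C = 294.35 K, T_H = 294.35 × (1 + 1/16.3) = 312.41 K.
Converting, 312.41 K = 39.26°C.

39.3 °C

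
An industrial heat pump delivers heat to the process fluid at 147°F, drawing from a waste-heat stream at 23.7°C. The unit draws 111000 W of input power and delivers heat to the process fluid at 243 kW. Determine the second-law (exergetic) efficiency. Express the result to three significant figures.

0.261

Converting, Q̇_H = 243.0 kW = 243000 W, so COP_actual = Q̇_H/Ẇ = 243000/111000 = 2.189.
In absolute terms T_C = 296.85 K and T_H = 337.04 K, so ΔT = 40.19 K.
COP_Carnot = T_H/ΔT = 337.04/40.19 = 8.386.
η_II = COP_actual/COP_Carnot = 2.189/8.386 = 0.2610.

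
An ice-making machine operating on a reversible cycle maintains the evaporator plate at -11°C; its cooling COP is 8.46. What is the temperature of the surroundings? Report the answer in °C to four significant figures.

COP_R = T_C/(T_H − T_C) gives T_H − T_C = T_C/COP.
With T_C = 262.15 K, T_H = 262.15 × (1 + 1/8.46) = 293.14 K.
Converting, 293.14 K = 19.99°C.

19.99 °C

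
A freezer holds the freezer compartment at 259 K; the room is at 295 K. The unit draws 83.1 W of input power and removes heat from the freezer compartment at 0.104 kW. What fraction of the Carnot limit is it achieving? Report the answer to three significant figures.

Converting, Q̇_C = 0.1040 kW = 104.0 W, so COP_actual = Q̇_C/Ẇ = 104.0/83.10 = 1.252.
The reservoir spacing is ΔT = 295 − 259 = 36.00 K.
COP_Carnot = T_C/ΔT = 259.00/36.00 = 7.194.
η_II = COP_actual/COP_Carnot = 1.252/7.194 = 0.1740.

0.174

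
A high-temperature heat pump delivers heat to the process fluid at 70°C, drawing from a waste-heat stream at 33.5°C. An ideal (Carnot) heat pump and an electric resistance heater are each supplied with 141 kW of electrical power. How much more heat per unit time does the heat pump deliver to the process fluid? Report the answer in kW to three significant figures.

1180 kW

In absolute terms T_C = 306.65 K and T_H = 343.15 K, so ΔT = 36.50 K.
COP_Carnot = T_H/ΔT = 343.15/36.50 = 9.401.
The heat pump delivers Q̇_H = COP × Ẇ = 1326 kW; the resistance heater delivers Ẇ = 141.0 kW.
Extra = (COP − 1)·Ẇ = 1185 kW.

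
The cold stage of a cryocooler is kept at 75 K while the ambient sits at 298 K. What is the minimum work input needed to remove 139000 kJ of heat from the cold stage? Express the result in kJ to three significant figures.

413000 kJ

The reservoir spacing is ΔT = 298 − 75 = 223.0 K.
The reversible limit is COP_R = T_C/ΔT = 0.3363, so W_min = Q_C/COP = Q_C·ΔT/T_C.
W_min = 139000 × 223.0/75.00 = 413300 kJ.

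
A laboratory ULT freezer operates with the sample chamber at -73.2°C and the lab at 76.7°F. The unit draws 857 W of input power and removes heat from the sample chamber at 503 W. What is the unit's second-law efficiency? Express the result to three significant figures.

0.288

COP_actual = Q̇_C/Ẇ = 503.0/857.0 = 0.5869.
In absolute terms T_C = 199.95 K and T_H = 297.98 K, so ΔT = 98.03 K.
COP_Carnot = T_C/ΔT = 199.95/98.03 = 2.040.
η_II = COP_actual/COP_Carnot = 0.5869/2.040 = 0.2878.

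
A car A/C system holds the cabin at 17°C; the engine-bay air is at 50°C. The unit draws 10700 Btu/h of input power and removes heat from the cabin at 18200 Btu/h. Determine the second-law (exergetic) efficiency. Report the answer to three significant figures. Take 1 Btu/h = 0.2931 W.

0.193

COP_actual = Q̇_C/Ẇ = 18200/10700 = 1.701.
In absolute terms T_C = 290.15 K and T_H = 323.15 K, so ΔT = 33.00 K.
COP_Carnot = T_C/ΔT = 290.15/33.00 = 8.792.
η_II = COP_actual/COP_Carnot = 1.701/8.792 = 0.1935.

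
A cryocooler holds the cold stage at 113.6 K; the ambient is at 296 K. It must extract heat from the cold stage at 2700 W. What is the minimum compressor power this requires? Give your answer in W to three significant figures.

4340 W

The reservoir spacing is ΔT = 296 − 113.6 = 182.4 K.
COP_Carnot = T_C/ΔT = 113.60/182.4 = 0.6228.
Ẇ_min = Q̇/COP_Carnot = 2700/0.6228 = 4335 W.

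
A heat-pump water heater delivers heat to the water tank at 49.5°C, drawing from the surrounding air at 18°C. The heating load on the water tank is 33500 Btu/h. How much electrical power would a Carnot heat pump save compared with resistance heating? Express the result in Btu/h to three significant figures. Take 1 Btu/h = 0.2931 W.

In absolute terms T_C = 291.15 K and T_H = 322.65 K, so ΔT = 31.50 K.
COP_Carnot = T_H/ΔT = 322.65/31.50 = 10.24.
Resistance heating needs Ẇ_res = Q̇_H = 33500 Btu/h; the reversible heat pump needs only Ẇ_hp = Q̇_H/COP = 3271 Btu/h.
Saving = 33500 − 3271 = 30230 Btu/h.

30200 Btu/h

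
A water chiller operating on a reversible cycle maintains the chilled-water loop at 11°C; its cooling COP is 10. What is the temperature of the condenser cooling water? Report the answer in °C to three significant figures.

COP_R = T_C/(T_H − T_C) gives T_H − T_C = T_C/COP.
With T_C = 284.15 K, T_H = 284.15 × (1 + 1/10) = 312.56 K.
Converting, 312.56 K = 39.42°C.

39.4 °C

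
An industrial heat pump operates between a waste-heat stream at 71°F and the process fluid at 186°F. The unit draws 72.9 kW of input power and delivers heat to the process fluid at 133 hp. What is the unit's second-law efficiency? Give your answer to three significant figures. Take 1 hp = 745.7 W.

0.242

Converting, Q̇_H = 133.0 hp = 99.18 kW, so COP_actual = Q̇_H/Ẇ = 99.18/72.90 = 1.360.
In absolute terms T_C = 294.82 K and T_H = 358.71 K, so ΔT = 63.89 K.
COP_Carnot = T_H/ΔT = 358.71/63.89 = 5.615.
η_II = COP_actual/COP_Carnot = 1.360/5.615 = 0.2423.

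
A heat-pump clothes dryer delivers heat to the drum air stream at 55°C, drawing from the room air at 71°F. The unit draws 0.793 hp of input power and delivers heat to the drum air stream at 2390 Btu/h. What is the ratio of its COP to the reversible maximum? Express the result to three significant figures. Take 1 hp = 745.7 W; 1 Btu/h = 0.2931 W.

0.120

Converting, Q̇_H = 2390 Btu/h = 0.9394 hp, so COP_actual = Q̇_H/Ẇ = 0.9394/0.7930 = 1.185.
In absolute terms T_C = 294.82 K and T_H = 328.15 K, so ΔT = 33.33 K.
COP_Carnot = T_H/ΔT = 328.15/33.33 = 9.845.
η_II = COP_actual/COP_Carnot = 1.185/9.845 = 0.1203.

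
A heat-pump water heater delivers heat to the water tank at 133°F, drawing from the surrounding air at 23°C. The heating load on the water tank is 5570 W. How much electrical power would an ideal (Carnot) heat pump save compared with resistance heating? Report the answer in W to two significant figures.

5000 W

In absolute terms T_C = 296.15 K and T_H = 329.26 K, so ΔT = 33.11 K.
COP_Carnot = T_H/ΔT = 329.26/33.11 = 9.944.
Resistance heating needs Ẇ_res = Q̇_H = 5570 W; the reversible heat pump needs only Ẇ_hp = Q̇_H/COP = 560.1 W.
Saving = 5570 − 560.1 = 5010 W.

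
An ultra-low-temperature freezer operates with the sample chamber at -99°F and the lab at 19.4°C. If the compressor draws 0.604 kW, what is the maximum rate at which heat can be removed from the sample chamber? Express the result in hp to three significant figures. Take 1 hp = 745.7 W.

1.76 hp

In absolute terms T_C = 200.37 K and T_H = 292.55 K, so ΔT = 92.18 K.
COP_Carnot = T_C/ΔT = 200.37/92.18 = 2.174.
Q̇_max = COP_Carnot × Ẇ = 2.174 × 0.6040 kW = 1.313 kW = 1.761 hp.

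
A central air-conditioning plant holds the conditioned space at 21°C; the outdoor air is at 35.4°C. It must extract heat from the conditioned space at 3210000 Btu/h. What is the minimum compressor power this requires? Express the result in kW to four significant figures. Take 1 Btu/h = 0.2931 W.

46.06 kW

In absolute terms T_C = 294.15 K and T_H = 308.55 K, so ΔT = 14.40 K.
COP_Carnot = T_C/ΔT = 294.15/14.40 = 20.43.
Ẇ_min = Q̇/COP_Carnot = 3210000/20.43 = 157100 Btu/h = 46.06 kW.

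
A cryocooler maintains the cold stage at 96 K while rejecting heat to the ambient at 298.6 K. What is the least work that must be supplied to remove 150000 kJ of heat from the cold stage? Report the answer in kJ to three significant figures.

317000 kJ

The reservoir spacing is ΔT = 298.6 − 96 = 202.6 K.
The reversible limit is COP_R = T_C/ΔT = 0.4738, so W_min = Q_C/COP = Q_C·ΔT/T_C.
W_min = 150000 × 202.6/96.00 = 316600 kJ.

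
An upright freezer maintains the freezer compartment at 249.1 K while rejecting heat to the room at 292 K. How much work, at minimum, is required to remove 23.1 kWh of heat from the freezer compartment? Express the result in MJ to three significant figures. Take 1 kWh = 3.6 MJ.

14.3 MJ

The reservoir spacing is ΔT = 292 − 249.1 = 42.90 K.
The reversible limit is COP_R = T_C/ΔT = 5.807, so W_min = Q_C/COP = Q_C·ΔT/T_C.
W_min = 23.10 × 42.90/249.10 = 3.978 kWh = 14.32 MJ.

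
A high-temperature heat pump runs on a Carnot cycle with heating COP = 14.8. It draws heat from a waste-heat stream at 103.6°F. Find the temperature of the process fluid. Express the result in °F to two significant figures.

COP_HP = T_H/(T_H − T_C) rearranges to T_H = COP·T_C/(COP − 1).
With T_C = 312.93 K, T_H = 14.8 × 312.93/13.80 = 335.60 K.
Converting, 335.60 K = 144.42°F.

140 °F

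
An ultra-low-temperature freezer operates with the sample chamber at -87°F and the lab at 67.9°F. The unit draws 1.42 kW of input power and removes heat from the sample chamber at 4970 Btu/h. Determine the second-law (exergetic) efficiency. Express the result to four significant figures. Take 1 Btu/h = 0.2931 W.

0.4264

Converting, Q̇_C = 4970 Btu/h = 1.457 kW, so COP_actual = Q̇_C/Ẇ = 1.457/1.420 = 1.026.
In absolute terms T_C = 207.04 K and T_H = 293.09 K, so ΔT = 86.06 K.
COP_Carnot = T_C/ΔT = 207.04/86.06 = 2.406.
η_II = COP_actual/COP_Carnot = 1.026/2.406 = 0.4264.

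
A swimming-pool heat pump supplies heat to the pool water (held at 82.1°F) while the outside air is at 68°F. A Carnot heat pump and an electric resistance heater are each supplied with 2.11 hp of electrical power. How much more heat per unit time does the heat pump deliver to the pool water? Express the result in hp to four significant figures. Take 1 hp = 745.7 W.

In absolute terms T_C = 293.15 K and T_H = 300.98 K, so ΔT = 7.833 K.
COP_Carnot = T_H/ΔT = 300.98/7.833 = 38.42.
The heat pump delivers Q̇_H = COP × Ẇ = 81.07 hp; the resistance heater delivers Ẇ = 2.110 hp.
Extra = (COP − 1)·Ẇ = 78.96 hp.

78.96 hp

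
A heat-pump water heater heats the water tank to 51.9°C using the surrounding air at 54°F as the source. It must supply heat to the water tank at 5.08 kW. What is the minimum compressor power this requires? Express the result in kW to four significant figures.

0.6201 kW

In absolute terms T_C = 285.37 K and T_H = 325.05 K, so ΔT = 39.68 K.
COP_Carnot = T_H/ΔT = 325.05/39.68 = 8.192.
Ẇ_min = Q̇/COP_Carnot = 5.080/8.192 = 0.6201 kW.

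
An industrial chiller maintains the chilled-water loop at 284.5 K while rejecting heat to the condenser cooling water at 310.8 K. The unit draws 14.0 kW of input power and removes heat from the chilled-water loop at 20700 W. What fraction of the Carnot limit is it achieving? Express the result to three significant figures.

0.137

Converting, Q̇_C = 20700 W = 20.70 kW, so COP_actual = Q̇_C/Ẇ = 20.70/14.00 = 1.479.
The reservoir spacing is ΔT = 310.8 − 284.5 = 26.30 K.
COP_Carnot = T_C/ΔT = 284.50/26.30 = 10.82.
η_II = COP_actual/COP_Carnot = 1.479/10.82 = 0.1367.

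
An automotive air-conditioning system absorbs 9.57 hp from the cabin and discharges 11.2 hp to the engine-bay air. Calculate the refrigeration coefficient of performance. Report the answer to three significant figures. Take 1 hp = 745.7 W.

The first law gives Q̇_H = Q̇_C + Ẇ, so the three rates are Q̇_C = 9.570, Q̇_H = 11.20, Ẇ = 1.630 hp.
COP_R = Q̇_C/Ẇ = 9.570/1.630 = 5.871.

5.87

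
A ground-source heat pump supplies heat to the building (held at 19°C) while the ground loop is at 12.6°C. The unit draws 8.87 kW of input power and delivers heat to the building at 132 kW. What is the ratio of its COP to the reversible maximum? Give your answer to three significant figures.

0.326

COP_actual = Q̇_H/Ẇ = 132.0/8.870 = 14.88.
In absolute terms T_C = 285.75 K and T_H = 292.15 K, so ΔT = 6.400 K.
COP_Carnot = T_H/ΔT = 292.15/6.400 = 45.65.
η_II = COP_actual/COP_Carnot = 14.88/45.65 = 0.3260.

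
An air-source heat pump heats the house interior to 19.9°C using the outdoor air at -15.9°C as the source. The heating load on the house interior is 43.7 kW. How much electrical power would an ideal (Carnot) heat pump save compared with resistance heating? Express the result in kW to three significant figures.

38.4 kW

In absolute terms T_C = 257.25 K and T_H = 293.05 K, so ΔT = 35.80 K.
COP_Carnot = T_H/ΔT = 293.05/35.80 = 8.186.
Resistance heating needs Ẇ_res = Q̇_H = 43.70 kW; the reversible heat pump needs only Ẇ_hp = Q̇_H/COP = 5.339 kW.
Saving = 43.70 − 5.339 = 38.36 kW.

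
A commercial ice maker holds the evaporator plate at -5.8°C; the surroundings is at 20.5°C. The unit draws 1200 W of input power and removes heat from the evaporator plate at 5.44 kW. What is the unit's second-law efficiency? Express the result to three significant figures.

Converting, Q̇_C = 5.440 kW = 5440 W, so COP_actual = Q̇_C/Ẇ = 5440/1200 = 4.533.
In absolute terms T_C = 267.35 K and T_H = 293.65 K, so ΔT = 26.30 K.
COP_Carnot = T_C/ΔT = 267.35/26.30 = 10.17.
η_II = COP_actual/COP_Carnot = 4.533/10.17 = 0.4460.

0.446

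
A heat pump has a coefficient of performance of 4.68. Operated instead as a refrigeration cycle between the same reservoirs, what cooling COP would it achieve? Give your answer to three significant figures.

Since Q_H = Q_C + W for any cycle, COP_R = Q_C/W = Q_H/W − 1.
COP_R = 4.68 − 1 = 3.68.

3.68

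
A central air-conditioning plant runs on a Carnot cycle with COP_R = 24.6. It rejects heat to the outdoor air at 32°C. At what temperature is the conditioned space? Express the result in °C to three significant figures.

For a Carnot refrigerator COP_R = T_C/(T_H − T_C), so T_C = COP·T_H/(1 + COP).
With T_H = 305.15 K, T_C = 24.6 × 305.15/25.60 = 293.23 K.
Converting, 293.23 K = 20.08°C.

20.1 °C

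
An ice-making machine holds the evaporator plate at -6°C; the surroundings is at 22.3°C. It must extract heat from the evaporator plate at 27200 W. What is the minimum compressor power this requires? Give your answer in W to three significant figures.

2880 W

In absolute terms T_C = 267.15 K and T_H = 295.45 K, so ΔT = 28.30 K.
COP_Carnot = T_C/ΔT = 267.15/28.30 = 9.440.
Ẇ_min = Q̇/COP_Carnot = 27200/9.440 = 2881 W.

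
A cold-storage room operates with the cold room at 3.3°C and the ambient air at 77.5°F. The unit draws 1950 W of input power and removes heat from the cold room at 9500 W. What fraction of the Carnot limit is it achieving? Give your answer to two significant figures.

0.39

COP_actual = Q̇_C/Ẇ = 9500/1950 = 4.872.
In absolute terms T_C = 276.45 K and T_H = 298.43 K, so ΔT = 21.98 K.
COP_Carnot = T_C/ΔT = 276.45/21.98 = 12.58.
η_II = COP_actual/COP_Carnot = 4.872/12.58 = 0.3873.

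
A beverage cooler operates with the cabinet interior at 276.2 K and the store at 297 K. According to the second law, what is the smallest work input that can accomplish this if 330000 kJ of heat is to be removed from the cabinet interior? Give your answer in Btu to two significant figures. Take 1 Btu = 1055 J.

24000 Btu

The reservoir spacing is ΔT = 297 − 276.2 = 20.80 K.
The reversible limit is COP_R = T_C/ΔT = 13.28, so W_min = Q_C/COP = Q_C·ΔT/T_C.
W_min = 330000 × 20.80/276.20 = 24850 kJ = 23560 Btu.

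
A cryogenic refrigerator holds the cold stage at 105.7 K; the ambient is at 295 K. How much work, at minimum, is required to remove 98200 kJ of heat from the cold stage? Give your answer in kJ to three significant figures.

The reservoir spacing is ΔT = 295 − 105.7 = 189.3 K.
The reversible limit is COP_R = T_C/ΔT = 0.5584, so W_min = Q_C/COP = Q_C·ΔT/T_C.
W_min = 98200 × 189.3/105.70 = 175900 kJ.

176000 kJ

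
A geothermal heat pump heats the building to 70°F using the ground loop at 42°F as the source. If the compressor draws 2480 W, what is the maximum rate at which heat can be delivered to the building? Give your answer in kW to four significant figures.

In absolute terms T_C = 278.71 K and T_H = 294.26 K, so ΔT = 15.56 K.
COP_Carnot = T_H/ΔT = 294.26/15.56 = 18.92.
Q̇_max = COP_Carnot × Ẇ = 18.92 × 2480 W = 46910 W = 46.91 kW.

46.91 kW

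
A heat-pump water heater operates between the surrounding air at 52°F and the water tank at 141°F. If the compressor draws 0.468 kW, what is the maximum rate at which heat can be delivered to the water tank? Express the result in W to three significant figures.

3160 W

In absolute terms T_C = 284.26 K and T_H = 333.71 K, so ΔT = 49.44 K.
COP_Carnot = T_H/ΔT = 333.71/49.44 = 6.749.
Q̇_max = COP_Carnot × Ẇ = 6.749 × 0.4680 kW = 3.159 kW = 3159 W.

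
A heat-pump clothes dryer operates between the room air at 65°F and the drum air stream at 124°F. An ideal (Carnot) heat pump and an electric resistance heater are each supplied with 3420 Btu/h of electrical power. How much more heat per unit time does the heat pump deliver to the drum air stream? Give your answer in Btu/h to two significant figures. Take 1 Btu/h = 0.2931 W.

In absolute terms T_C = 291.48 K and T_H = 324.26 K, so ΔT = 32.78 K.
COP_Carnot = T_H/ΔT = 324.26/32.78 = 9.893.
The heat pump delivers Q̇_H = COP × Ẇ = 33830 Btu/h; the resistance heater delivers Ẇ = 3420 Btu/h.
Extra = (COP − 1)·Ẇ = 30410 Btu/h.

30000 Btu/h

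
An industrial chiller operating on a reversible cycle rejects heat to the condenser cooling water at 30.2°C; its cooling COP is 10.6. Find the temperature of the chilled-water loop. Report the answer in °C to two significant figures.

For a Carnot refrigerator COP_R = T_C/(T_H − T_C), so T_C = COP·T_H/(1 + COP).
With T_H = 303.35 K, T_C = 10.6 × 303.35/11.60 = 277.20 K.
Converting, 277.20 K = 4.05°C.

4.0 °C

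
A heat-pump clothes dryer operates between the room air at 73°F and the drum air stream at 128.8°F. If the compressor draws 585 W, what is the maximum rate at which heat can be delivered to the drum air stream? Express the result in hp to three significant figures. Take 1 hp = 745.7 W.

In absolute terms T_C = 295.93 K and T_H = 326.93 K, so ΔT = 31.00 K.
COP_Carnot = T_H/ΔT = 326.93/31.00 = 10.55.
Q̇_max = COP_Carnot × Ẇ = 10.55 × 585.0 W = 6169 W = 8.273 hp.

8.27 hp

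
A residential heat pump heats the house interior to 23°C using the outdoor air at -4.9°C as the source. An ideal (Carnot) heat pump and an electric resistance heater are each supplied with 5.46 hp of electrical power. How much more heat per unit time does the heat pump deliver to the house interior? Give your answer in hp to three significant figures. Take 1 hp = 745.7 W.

52.5 hp

In absolute terms T_C = 268.25 K and T_H = 296.15 K, so ΔT = 27.90 K.
COP_Carnot = T_H/ΔT = 296.15/27.90 = 10.61.
The heat pump delivers Q̇_H = COP × Ẇ = 57.96 hp; the resistance heater delivers Ẇ = 5.460 hp.
Extra = (COP − 1)·Ẇ = 52.50 hp.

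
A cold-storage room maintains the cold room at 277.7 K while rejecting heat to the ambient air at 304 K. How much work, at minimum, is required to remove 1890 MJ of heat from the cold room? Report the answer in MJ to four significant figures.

179.0 MJ

The reservoir spacing is ΔT = 304 − 277.7 = 26.30 K.
The reversible limit is COP_R = T_C/ΔT = 10.56, so W_min = Q_C/COP = Q_C·ΔT/T_C.
W_min = 1890 × 26.30/277.70 = 179.0 MJ.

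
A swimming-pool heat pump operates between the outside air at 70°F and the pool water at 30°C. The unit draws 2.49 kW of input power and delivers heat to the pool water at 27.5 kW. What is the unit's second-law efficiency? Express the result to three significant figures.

COP_actual = Q̇_H/Ẇ = 27.50/2.490 = 11.04.
In absolute terms T_C = 294.26 K and T_H = 303.15 K, so ΔT = 8.889 K.
COP_Carnot = T_H/ΔT = 303.15/8.889 = 34.10.
η_II = COP_actual/COP_Carnot = 11.04/34.10 = 0.3238.

0.324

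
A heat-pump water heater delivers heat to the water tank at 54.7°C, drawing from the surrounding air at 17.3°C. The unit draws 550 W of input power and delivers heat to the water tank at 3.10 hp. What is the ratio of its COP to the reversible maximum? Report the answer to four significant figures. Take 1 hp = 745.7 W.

Converting, Q̇_H = 3.100 hp = 2312 W, so COP_actual = Q̇_H/Ẇ = 2312/550.0 = 4.203.
In absolute terms T_C = 290.45 K and T_H = 327.85 K, so ΔT = 37.40 K.
COP_Carnot = T_H/ΔT = 327.85/37.40 = 8.766.
η_II = COP_actual/COP_Carnot = 4.203/8.766 = 0.4795.

0.4795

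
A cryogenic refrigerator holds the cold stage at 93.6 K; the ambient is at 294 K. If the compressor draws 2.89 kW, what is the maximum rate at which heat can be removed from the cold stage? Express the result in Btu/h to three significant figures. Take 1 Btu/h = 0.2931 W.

4610 Btu/h

The reservoir spacing is ΔT = 294 − 93.6 = 200.4 K.
COP_Carnot = T_C/ΔT = 93.60/200.4 = 0.4671.
Q̇_max = COP_Carnot × Ẇ = 0.4671 × 2.890 kW = 1.350 kW = 4605 Btu/h.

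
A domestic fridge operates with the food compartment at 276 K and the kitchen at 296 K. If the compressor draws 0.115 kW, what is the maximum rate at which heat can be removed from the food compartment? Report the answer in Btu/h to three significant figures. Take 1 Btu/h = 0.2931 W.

5410 Btu/h

The reservoir spacing is ΔT = 296 − 276 = 20.00 K.
COP_Carnot = T_C/ΔT = 276.00/20.00 = 13.80.
Q̇_max = COP_Carnot × Ẇ = 13.80 × 0.1150 kW = 1.587 kW = 5415 Btu/h.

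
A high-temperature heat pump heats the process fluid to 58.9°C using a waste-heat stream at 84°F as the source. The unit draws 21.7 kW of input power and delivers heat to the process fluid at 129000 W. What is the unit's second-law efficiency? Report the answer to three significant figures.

0.537

Converting, Q̇_H = 129000 W = 129.0 kW, so COP_actual = Q̇_H/Ẇ = 129.0/21.70 = 5.945.
In absolute terms T_C = 302.04 K and T_H = 332.05 K, so ΔT = 30.01 K.
COP_Carnot = T_H/ΔT = 332.05/30.01 = 11.06.
η_II = COP_actual/COP_Carnot = 5.945/11.06 = 0.5373.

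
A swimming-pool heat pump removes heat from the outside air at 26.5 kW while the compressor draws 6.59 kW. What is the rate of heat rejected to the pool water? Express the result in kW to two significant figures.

33 kW

For a cyclic device the first law requires Q̇_H = Q̇_C + Ẇ.
Q̇_H = Q̇_C + Ẇ = 33.09 kW.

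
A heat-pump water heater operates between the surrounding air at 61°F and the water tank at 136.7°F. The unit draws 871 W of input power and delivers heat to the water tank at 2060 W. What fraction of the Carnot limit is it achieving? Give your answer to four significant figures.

0.3002

COP_actual = Q̇_H/Ẇ = 2060/871.0 = 2.365.
In absolute terms T_C = 289.26 K and T_H = 331.32 K, so ΔT = 42.06 K.
COP_Carnot = T_H/ΔT = 331.32/42.06 = 7.878.
η_II = COP_actual/COP_Carnot = 2.365/7.878 = 0.3002.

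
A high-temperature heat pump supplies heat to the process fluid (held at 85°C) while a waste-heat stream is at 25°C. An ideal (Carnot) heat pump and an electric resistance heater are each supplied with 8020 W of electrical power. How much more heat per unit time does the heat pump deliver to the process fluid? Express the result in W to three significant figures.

39900 W

In absolute terms T_C = 298.15 K and T_H = 358.15 K, so ΔT = 60.00 K.
COP_Carnot = T_H/ΔT = 358.15/60.00 = 5.969.
The heat pump delivers Q̇_H = COP × Ẇ = 47870 W; the resistance heater delivers Ẇ = 8020 W.
Extra = (COP − 1)·Ẇ = 39850 W.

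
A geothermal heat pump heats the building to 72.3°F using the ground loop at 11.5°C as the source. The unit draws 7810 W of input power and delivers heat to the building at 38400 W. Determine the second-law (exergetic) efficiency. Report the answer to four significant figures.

0.1812

COP_actual = Q̇_H/Ẇ = 38400/7810 = 4.917.
In absolute terms T_C = 284.65 K and T_H = 295.54 K, so ΔT = 10.89 K.
COP_Carnot = T_H/ΔT = 295.54/10.89 = 27.14.
η_II = COP_actual/COP_Carnot = 4.917/27.14 = 0.1812.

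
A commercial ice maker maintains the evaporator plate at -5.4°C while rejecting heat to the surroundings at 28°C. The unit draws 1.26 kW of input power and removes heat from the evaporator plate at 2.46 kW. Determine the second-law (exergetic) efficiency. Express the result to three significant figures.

COP_actual = Q̇_C/Ẇ = 2.460/1.260 = 1.952.
In absolute terms T_C = 267.75 K and T_H = 301.15 K, so ΔT = 33.40 K.
COP_Carnot = T_C/ΔT = 267.75/33.40 = 8.016.
η_II = COP_actual/COP_Carnot = 1.952/8.016 = 0.2435.

0.244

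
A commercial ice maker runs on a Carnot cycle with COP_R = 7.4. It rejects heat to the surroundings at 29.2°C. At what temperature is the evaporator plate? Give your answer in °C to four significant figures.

-6.794 °C

For a Carnot refrigerator COP_R = T_C/(T_H − T_C), so T_C = COP·T_H/(1 + COP).
With T_H = 302.35 K, T_C = 7.4 × 302.35/8.400 = 266.36 K.
Converting, 266.36 K = -6.79°C.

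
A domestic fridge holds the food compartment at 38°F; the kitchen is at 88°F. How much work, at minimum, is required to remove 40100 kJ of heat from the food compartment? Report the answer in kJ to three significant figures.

4030 kJ

In absolute terms T_C = 276.48 K and T_H = 304.26 K, so ΔT = 27.78 K.
The reversible limit is COP_R = T_C/ΔT = 9.953, so W_min = Q_C/COP = Q_C·ΔT/T_C.
W_min = 40100 × 27.78/276.48 = 4029 kJ.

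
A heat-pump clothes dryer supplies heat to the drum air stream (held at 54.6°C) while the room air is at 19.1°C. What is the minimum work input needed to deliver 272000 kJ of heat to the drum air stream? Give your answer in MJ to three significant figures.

In absolute terms T_C = 292.25 K and T_H = 327.75 K, so ΔT = 35.50 K.
The reversible limit is COP_HP = T_H/ΔT = 9.232, so W_min = Q_H/COP = Q_H·ΔT/T_H.
W_min = 272000 × 35.50/327.75 = 29460 kJ = 29.46 MJ.

29.5 MJ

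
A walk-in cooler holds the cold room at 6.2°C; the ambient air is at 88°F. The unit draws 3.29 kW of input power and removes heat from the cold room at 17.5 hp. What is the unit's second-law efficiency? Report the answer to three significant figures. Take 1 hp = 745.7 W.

0.354

Converting, Q̇_C = 17.50 hp = 13.05 kW, so COP_actual = Q̇_C/Ẇ = 13.05/3.290 = 3.966.
In absolute terms T_C = 279.35 K and T_H = 304.26 K, so ΔT = 24.91 K.
COP_Carnot = T_C/ΔT = 279.35/24.91 = 11.21.
η_II = COP_actual/COP_Carnot = 3.966/11.21 = 0.3537.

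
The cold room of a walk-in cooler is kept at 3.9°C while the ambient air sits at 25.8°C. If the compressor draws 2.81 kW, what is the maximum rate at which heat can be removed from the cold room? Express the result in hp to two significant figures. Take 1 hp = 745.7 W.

In absolute terms T_C = 277.05 K and T_H = 298.95 K, so ΔT = 21.90 K.
COP_Carnot = T_C/ΔT = 277.05/21.90 = 12.65.
Q̇_max = COP_Carnot × Ẇ = 12.65 × 2.810 kW = 35.55 kW = 47.67 hp.

48 hp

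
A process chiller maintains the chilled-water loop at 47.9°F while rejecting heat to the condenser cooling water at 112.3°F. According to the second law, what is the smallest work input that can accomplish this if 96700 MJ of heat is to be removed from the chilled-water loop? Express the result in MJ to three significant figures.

In absolute terms T_C = 281.98 K and T_H = 317.76 K, so ΔT = 35.78 K.
The reversible limit is COP_R = T_C/ΔT = 7.882, so W_min = Q_C/COP = Q_C·ΔT/T_C.
W_min = 96700 × 35.78/281.98 = 12270 MJ.

12300 MJ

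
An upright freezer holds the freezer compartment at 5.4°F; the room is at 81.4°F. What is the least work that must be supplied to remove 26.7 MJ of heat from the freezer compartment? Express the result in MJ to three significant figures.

In absolute terms T_C = 258.37 K and T_H = 300.59 K, so ΔT = 42.22 K.
The reversible limit is COP_R = T_C/ΔT = 6.119, so W_min = Q_C/COP = Q_C·ΔT/T_C.
W_min = 26.70 × 42.22/258.37 = 4.363 MJ.

4.36 MJ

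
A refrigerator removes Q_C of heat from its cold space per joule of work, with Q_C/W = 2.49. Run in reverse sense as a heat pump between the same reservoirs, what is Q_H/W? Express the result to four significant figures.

3.490

The first law on one cycle gives Q_H = Q_C + W, so Q_H/W = Q_C/W + 1.
COP_HP = COP_R + 1 = 2.49 + 1 = 3.49.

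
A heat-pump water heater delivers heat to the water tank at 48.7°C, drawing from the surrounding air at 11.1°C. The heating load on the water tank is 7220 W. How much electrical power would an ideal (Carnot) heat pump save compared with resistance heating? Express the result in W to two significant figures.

6400 W

In absolute terms T_C = 284.25 K and T_H = 321.85 K, so ΔT = 37.60 K.
COP_Carnot = T_H/ΔT = 321.85/37.60 = 8.560.
Resistance heating needs Ẇ_res = Q̇_H = 7220 W; the reversible heat pump needs only Ẇ_hp = Q̇_H/COP = 843.5 W.
Saving = 7220 − 843.5 = 6377 W.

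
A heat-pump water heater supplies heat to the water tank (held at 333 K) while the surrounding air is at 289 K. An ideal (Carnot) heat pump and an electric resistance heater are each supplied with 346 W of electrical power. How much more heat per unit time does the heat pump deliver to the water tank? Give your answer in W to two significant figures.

2300 W

The reservoir spacing is ΔT = 333 − 289 = 44.00 K.
COP_Carnot = T_H/ΔT = 333.00/44.00 = 7.568.
The heat pump delivers Q̇_H = COP × Ẇ = 2619 W; the resistance heater delivers Ẇ = 346.0 W.
Extra = (COP − 1)·Ẇ = 2273 W.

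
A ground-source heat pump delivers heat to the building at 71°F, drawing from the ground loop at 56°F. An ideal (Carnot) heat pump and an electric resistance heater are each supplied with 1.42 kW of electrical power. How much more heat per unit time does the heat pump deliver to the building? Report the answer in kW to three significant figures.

In absolute terms T_C = 286.48 K and T_H = 294.82 K, so ΔT = 8.333 K.
COP_Carnot = T_H/ΔT = 294.82/8.333 = 35.38.
The heat pump delivers Q̇_H = COP × Ẇ = 50.24 kW; the resistance heater delivers Ẇ = 1.420 kW.
Extra = (COP − 1)·Ẇ = 48.82 kW.

48.8 kW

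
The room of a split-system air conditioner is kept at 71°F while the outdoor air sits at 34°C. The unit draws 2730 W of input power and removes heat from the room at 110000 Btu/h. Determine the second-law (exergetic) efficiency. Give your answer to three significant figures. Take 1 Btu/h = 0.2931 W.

0.494

Converting, Q̇_C = 110000 Btu/h = 32240 W, so COP_actual = Q̇_C/Ẇ = 32240/2730 = 11.81.
In absolute terms T_C = 294.82 K and T_H = 307.15 K, so ΔT = 12.33 K.
COP_Carnot = T_C/ΔT = 294.82/12.33 = 23.90.
η_II = COP_actual/COP_Carnot = 11.81/23.90 = 0.4941.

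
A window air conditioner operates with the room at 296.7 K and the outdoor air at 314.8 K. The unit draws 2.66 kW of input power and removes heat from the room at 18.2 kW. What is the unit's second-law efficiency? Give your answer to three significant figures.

COP_actual = Q̇_C/Ẇ = 18.20/2.660 = 6.842.
The reservoir spacing is ΔT = 314.8 − 296.7 = 18.10 K.
COP_Carnot = T_C/ΔT = 296.70/18.10 = 16.39.
η_II = COP_actual/COP_Carnot = 6.842/16.39 = 0.4174.

0.417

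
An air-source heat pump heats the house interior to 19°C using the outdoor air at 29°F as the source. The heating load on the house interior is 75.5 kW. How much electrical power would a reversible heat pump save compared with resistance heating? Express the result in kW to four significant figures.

70.16 kW

In absolute terms T_C = 271.48 K and T_H = 292.15 K, so ΔT = 20.67 K.
COP_Carnot = T_H/ΔT = 292.15/20.67 = 14.14.
Resistance heating needs Ẇ_res = Q̇_H = 75.50 kW; the reversible heat pump needs only Ẇ_hp = Q̇_H/COP = 5.341 kW.
Saving = 75.50 − 5.341 = 70.16 kW.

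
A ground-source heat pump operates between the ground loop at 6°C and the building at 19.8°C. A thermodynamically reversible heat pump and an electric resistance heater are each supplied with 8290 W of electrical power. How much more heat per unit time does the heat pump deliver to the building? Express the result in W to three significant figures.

168000 W

In absolute terms T_C = 279.15 K and T_H = 292.95 K, so ΔT = 13.80 K.
COP_Carnot = T_H/ΔT = 292.95/13.80 = 21.23.
The heat pump delivers Q̇_H = COP × Ẇ = 176000 W; the resistance heater delivers Ẇ = 8290 W.
Extra = (COP − 1)·Ẇ = 167700 W.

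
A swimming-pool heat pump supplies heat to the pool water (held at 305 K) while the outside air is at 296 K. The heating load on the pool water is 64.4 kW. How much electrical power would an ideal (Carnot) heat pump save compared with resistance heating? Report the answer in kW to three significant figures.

62.5 kW

The reservoir spacing is ΔT = 305 − 296 = 9.000 K.
COP_Carnot = T_H/ΔT = 305.00/9.000 = 33.89.
Resistance heating needs Ẇ_res = Q̇_H = 64.40 kW; the reversible heat pump needs only Ẇ_hp = Q̇_H/COP = 1.900 kW.
Saving = 64.40 − 1.900 = 62.50 kW.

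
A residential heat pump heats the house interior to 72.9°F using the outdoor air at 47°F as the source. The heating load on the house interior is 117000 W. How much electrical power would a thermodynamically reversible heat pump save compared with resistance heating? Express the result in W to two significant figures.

110000 W

In absolute terms T_C = 281.48 K and T_H = 295.87 K, so ΔT = 14.39 K.
COP_Carnot = T_H/ΔT = 295.87/14.39 = 20.56.
Resistance heating needs Ẇ_res = Q̇_H = 117000 W; the reversible heat pump needs only Ẇ_hp = Q̇_H/COP = 5690 W.
Saving = 117000 − 5690 = 111300 W.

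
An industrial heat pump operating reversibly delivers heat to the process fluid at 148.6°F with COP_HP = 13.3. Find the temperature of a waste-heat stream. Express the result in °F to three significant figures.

103 °F

COP_HP = T_H/(T_H − T_C) gives T_H − T_C = T_H/COP.
With T_H = 337.93 K, T_C = 337.93 × (1 − 1/13.3) = 312.52 K.
Converting, 312.52 K = 102.87°F.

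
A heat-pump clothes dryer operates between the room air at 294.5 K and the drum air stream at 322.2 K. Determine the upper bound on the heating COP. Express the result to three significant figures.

11.6

The reservoir spacing is ΔT = 322.2 − 294.5 = 27.70 K.
For a reversible cycle, COP_Carnot = T_H/ΔT = 322.20/27.70 = 11.63.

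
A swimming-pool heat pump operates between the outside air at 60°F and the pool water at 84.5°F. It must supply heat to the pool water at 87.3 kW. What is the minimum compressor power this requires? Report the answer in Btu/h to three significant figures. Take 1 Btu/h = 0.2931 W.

In absolute terms T_C = 288.71 K and T_H = 302.32 K, so ΔT = 13.61 K.
COP_Carnot = T_H/ΔT = 302.32/13.61 = 22.21.
Ẇ_min = Q̇/COP_Carnot = 87.30/22.21 = 3.930 kW = 13410 Btu/h.

13400 Btu/h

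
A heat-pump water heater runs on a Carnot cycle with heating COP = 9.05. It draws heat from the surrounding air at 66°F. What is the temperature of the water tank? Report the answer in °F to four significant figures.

131.3 °F

COP_HP = T_H/(T_H − T_C) rearranges to T_H = COP·T_C/(COP − 1).
With T_C = 292.04 K, T_H = 9.05 × 292.04/8.050 = 328.32 K.
Converting, 328.32 K = 131.30°F.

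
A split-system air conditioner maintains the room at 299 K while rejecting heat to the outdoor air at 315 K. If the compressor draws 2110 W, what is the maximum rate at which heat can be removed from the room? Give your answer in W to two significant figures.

The reservoir spacing is ΔT = 315 − 299 = 16.00 K.
COP_Carnot = T_C/ΔT = 299.00/16.00 = 18.69.
Q̇_max = COP_Carnot × Ẇ = 18.69 × 2110 W = 39430 W.

39000 W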